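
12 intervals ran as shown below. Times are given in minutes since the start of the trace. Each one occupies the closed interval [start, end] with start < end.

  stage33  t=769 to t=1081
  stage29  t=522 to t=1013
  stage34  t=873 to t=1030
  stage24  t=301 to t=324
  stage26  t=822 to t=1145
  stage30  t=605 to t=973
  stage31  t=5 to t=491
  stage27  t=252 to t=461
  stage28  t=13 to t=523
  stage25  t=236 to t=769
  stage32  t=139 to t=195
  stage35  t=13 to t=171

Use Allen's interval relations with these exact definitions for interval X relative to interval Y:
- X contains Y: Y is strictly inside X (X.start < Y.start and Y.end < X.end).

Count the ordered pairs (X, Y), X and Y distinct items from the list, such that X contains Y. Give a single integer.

13

Checking all 132 ordered pairs for relation 'contains'; matching pairs in alphabetical order:
(stage25, stage24): stage25 contains stage24 ✓
(stage25, stage27): stage25 contains stage27 ✓
(stage26, stage34): stage26 contains stage34 ✓
(stage27, stage24): stage27 contains stage24 ✓
(stage28, stage24): stage28 contains stage24 ✓
(stage28, stage27): stage28 contains stage27 ✓
(stage28, stage32): stage28 contains stage32 ✓
(stage29, stage30): stage29 contains stage30 ✓
(stage31, stage24): stage31 contains stage24 ✓
(stage31, stage27): stage31 contains stage27 ✓
(stage31, stage32): stage31 contains stage32 ✓
(stage31, stage35): stage31 contains stage35 ✓
(stage33, stage34): stage33 contains stage34 ✓
Count: 13.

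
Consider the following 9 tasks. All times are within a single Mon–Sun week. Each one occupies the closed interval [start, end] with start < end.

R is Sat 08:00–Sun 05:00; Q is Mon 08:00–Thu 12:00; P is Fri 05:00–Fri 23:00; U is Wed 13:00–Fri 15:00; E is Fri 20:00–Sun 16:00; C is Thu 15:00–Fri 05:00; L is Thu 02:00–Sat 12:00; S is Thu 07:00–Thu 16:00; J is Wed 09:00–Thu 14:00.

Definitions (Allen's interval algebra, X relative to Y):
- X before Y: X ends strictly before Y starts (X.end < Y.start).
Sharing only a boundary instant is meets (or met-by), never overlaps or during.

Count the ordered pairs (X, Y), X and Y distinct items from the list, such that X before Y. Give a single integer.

Checking all 72 ordered pairs for relation 'before'; matching pairs in alphabetical order:
(C, E): C before E ✓
(C, R): C before R ✓
(J, C): J before C ✓
(J, E): J before E ✓
(J, P): J before P ✓
(J, R): J before R ✓
(P, R): P before R ✓
(Q, C): Q before C ✓
(Q, E): Q before E ✓
(Q, P): Q before P ✓
(Q, R): Q before R ✓
(S, E): S before E ✓
(S, P): S before P ✓
(S, R): S before R ✓
(U, E): U before E ✓
(U, R): U before R ✓
Count: 16.

16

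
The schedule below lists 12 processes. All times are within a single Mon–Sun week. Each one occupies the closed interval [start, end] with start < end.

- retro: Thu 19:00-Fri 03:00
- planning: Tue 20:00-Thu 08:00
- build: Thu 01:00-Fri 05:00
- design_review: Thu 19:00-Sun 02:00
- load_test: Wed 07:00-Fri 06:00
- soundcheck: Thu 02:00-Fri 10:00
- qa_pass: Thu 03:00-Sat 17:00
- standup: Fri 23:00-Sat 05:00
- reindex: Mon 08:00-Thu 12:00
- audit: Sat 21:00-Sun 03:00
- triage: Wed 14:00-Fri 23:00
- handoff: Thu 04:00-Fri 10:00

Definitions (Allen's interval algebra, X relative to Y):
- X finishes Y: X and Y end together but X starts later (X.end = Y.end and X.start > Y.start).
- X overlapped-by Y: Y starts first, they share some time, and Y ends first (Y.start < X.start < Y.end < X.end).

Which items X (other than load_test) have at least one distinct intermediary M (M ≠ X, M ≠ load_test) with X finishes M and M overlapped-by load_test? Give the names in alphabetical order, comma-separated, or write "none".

handoff

Target load_test = [Wed 07:00, Fri 06:00].
Intermediaries M with M overlapped-by load_test: design_review, handoff, qa_pass, soundcheck, triage.
Via design_review — items with X finishes design_review: none.
Via handoff — items with X finishes handoff: none.
Via qa_pass — items with X finishes qa_pass: none.
Via soundcheck — items with X finishes soundcheck: handoff.
Via triage — items with X finishes triage: none.
Union: handoff.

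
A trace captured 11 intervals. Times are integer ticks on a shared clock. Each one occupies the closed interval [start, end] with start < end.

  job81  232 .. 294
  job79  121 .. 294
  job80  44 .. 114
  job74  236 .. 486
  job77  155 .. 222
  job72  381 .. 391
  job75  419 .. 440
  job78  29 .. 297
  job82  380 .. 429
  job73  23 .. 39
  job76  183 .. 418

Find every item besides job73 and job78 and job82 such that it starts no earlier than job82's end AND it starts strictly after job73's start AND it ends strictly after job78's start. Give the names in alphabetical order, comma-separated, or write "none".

none

Conditions: its start is no earlier than job82's end (X.start >= 429) AND its start is strictly after job73's start (X.start > 23) AND its end is strictly after job78's start (X.end > 29).
job72: start 381 >= 429? ✗; start 381 > 23? ✓; end 391 > 29? ✓ → no.
job74: start 236 >= 429? ✗; start 236 > 23? ✓; end 486 > 29? ✓ → no.
job75: start 419 >= 429? ✗; start 419 > 23? ✓; end 440 > 29? ✓ → no.
job76: start 183 >= 429? ✗; start 183 > 23? ✓; end 418 > 29? ✓ → no.
job77: start 155 >= 429? ✗; start 155 > 23? ✓; end 222 > 29? ✓ → no.
job79: start 121 >= 429? ✗; start 121 > 23? ✓; end 294 > 29? ✓ → no.
job80: start 44 >= 429? ✗; start 44 > 23? ✓; end 114 > 29? ✓ → no.
job81: start 232 >= 429? ✗; start 232 > 23? ✓; end 294 > 29? ✓ → no.
Result: none.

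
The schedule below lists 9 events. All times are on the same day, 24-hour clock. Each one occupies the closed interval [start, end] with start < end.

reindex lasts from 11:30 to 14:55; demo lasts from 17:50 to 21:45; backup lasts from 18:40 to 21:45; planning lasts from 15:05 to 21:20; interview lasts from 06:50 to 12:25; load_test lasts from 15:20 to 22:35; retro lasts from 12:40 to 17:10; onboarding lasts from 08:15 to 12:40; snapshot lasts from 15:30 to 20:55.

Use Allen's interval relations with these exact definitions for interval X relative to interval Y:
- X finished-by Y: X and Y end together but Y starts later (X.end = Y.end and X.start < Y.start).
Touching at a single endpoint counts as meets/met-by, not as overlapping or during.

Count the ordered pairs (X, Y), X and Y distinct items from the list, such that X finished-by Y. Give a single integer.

Checking all 72 ordered pairs for relation 'finished-by'; matching pairs in alphabetical order:
(demo, backup): demo finished-by backup ✓
Count: 1.

1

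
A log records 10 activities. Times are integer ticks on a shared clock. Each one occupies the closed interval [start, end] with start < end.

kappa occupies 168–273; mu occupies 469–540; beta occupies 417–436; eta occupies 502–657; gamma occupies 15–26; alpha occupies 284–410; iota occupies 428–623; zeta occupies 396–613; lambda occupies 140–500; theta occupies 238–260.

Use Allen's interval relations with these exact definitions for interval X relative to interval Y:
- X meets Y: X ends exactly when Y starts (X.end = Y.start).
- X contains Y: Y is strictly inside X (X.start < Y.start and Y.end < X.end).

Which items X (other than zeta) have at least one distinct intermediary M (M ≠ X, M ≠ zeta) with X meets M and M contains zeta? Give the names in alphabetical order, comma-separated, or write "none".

Target zeta = [396, 613].
Intermediaries M with M contains zeta: none.
Union: none.

none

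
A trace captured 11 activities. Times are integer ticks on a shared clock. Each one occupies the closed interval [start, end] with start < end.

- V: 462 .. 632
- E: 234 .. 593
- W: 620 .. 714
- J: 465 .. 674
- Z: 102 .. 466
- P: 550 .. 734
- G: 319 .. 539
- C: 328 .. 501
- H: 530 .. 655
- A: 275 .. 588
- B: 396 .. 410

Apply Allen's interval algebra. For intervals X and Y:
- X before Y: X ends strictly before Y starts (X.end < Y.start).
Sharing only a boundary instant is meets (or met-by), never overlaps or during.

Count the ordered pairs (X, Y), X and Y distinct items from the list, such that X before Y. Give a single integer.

Checking all 110 ordered pairs for relation 'before'; matching pairs in alphabetical order:
(A, W): A before W ✓
(B, H): B before H ✓
(B, J): B before J ✓
(B, P): B before P ✓
(B, V): B before V ✓
(B, W): B before W ✓
(C, H): C before H ✓
(C, P): C before P ✓
(C, W): C before W ✓
(E, W): E before W ✓
(G, P): G before P ✓
(G, W): G before W ✓
(Z, H): Z before H ✓
(Z, P): Z before P ✓
(Z, W): Z before W ✓
Count: 15.

15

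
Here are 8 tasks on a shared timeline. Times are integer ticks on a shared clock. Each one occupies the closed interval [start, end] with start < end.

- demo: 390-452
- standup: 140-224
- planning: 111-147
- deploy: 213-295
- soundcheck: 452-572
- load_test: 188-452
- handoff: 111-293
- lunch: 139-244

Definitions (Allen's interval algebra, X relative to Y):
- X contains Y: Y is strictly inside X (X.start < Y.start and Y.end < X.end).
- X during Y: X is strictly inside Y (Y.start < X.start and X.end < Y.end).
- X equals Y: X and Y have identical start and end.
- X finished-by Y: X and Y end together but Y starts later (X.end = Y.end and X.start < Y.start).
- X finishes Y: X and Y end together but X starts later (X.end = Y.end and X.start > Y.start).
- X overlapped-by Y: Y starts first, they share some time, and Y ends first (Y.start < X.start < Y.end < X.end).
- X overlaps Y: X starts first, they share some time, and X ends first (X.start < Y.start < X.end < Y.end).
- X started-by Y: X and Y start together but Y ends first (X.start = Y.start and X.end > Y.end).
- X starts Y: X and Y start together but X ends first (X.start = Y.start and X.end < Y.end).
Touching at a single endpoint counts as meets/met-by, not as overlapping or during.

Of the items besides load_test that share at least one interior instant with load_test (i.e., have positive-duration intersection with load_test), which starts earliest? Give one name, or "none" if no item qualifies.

Target load_test = [188, 452].
demo [390, 452] → finishes → candidate.
deploy [213, 295] → during → candidate.
handoff [111, 293] → overlaps → candidate.
lunch [139, 244] → overlaps → candidate.
planning [111, 147] → before → excluded.
soundcheck [452, 572] → met-by → excluded.
standup [140, 224] → overlaps → candidate.
Among candidates, earliest start is 111 → handoff.

handoff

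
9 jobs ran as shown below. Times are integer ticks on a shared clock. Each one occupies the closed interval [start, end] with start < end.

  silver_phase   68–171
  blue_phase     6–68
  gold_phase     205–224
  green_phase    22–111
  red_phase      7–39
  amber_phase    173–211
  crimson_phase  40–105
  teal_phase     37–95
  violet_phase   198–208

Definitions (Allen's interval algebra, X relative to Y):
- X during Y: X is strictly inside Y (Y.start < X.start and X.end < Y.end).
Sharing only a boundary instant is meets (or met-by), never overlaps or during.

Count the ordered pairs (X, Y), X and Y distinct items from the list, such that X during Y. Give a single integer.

Checking all 72 ordered pairs for relation 'during'; matching pairs in alphabetical order:
(crimson_phase, green_phase): crimson_phase during green_phase ✓
(red_phase, blue_phase): red_phase during blue_phase ✓
(teal_phase, green_phase): teal_phase during green_phase ✓
(violet_phase, amber_phase): violet_phase during amber_phase ✓
Count: 4.

4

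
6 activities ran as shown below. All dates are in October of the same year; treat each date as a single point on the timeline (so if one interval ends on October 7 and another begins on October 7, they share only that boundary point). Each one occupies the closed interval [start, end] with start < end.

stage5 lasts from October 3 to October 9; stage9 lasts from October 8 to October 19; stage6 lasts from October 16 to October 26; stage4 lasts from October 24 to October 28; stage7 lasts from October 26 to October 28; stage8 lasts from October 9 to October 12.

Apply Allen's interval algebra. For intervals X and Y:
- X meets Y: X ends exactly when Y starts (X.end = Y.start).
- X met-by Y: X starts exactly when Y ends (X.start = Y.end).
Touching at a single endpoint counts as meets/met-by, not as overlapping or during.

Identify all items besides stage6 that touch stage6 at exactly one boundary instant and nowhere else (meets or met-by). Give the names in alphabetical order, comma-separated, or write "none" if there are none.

Target stage6 = [October 16, October 26].
stage4 [October 24, October 28] → overlapped-by → no.
stage5 [October 3, October 9] → before → no.
stage7 [October 26, October 28] → met-by → yes.
stage8 [October 9, October 12] → before → no.
stage9 [October 8, October 19] → overlaps → no.
Result: stage7.

stage7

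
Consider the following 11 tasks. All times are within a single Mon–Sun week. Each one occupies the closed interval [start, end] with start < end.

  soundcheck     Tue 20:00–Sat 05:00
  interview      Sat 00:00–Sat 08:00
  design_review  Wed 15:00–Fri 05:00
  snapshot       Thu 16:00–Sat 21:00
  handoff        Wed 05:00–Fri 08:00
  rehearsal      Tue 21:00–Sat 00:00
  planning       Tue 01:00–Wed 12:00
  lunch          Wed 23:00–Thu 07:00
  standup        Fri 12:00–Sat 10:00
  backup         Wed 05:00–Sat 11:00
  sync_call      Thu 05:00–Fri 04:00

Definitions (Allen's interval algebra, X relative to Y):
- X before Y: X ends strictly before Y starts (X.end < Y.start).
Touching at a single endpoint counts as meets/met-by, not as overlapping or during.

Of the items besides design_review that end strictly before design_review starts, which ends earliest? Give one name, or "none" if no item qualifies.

Target design_review = [Wed 15:00, Fri 05:00].
backup [Wed 05:00, Sat 11:00] → contains → excluded.
handoff [Wed 05:00, Fri 08:00] → contains → excluded.
interview [Sat 00:00, Sat 08:00] → after → excluded.
lunch [Wed 23:00, Thu 07:00] → during → excluded.
planning [Tue 01:00, Wed 12:00] → before → candidate.
rehearsal [Tue 21:00, Sat 00:00] → contains → excluded.
snapshot [Thu 16:00, Sat 21:00] → overlapped-by → excluded.
soundcheck [Tue 20:00, Sat 05:00] → contains → excluded.
standup [Fri 12:00, Sat 10:00] → after → excluded.
sync_call [Thu 05:00, Fri 04:00] → during → excluded.
Among candidates, earliest end is Wed 12:00 → planning.

planning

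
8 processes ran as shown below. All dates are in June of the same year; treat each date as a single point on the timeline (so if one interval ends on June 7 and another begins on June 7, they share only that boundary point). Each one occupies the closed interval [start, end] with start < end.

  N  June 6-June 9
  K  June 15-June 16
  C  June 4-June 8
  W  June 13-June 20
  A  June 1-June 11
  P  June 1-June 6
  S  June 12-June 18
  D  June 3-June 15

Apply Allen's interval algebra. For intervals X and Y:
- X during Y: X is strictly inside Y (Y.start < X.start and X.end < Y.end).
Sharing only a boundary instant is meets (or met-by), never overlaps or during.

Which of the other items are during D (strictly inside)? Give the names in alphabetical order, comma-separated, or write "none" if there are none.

Target D = [June 3, June 15].
A [June 1, June 11] → overlaps → no.
C [June 4, June 8] → during → yes.
K [June 15, June 16] → met-by → no.
N [June 6, June 9] → during → yes.
P [June 1, June 6] → overlaps → no.
S [June 12, June 18] → overlapped-by → no.
W [June 13, June 20] → overlapped-by → no.
Result: C, N.

C, N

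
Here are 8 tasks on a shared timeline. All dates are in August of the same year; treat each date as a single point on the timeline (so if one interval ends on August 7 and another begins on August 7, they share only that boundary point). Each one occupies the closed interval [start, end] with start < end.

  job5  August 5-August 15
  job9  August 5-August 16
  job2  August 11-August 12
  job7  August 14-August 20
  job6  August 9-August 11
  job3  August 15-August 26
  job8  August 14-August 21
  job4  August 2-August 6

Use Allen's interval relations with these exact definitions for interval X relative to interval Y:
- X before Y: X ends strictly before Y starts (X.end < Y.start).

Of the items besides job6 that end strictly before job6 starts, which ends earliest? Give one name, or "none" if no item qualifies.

Target job6 = [August 9, August 11].
job2 [August 11, August 12] → met-by → excluded.
job3 [August 15, August 26] → after → excluded.
job4 [August 2, August 6] → before → candidate.
job5 [August 5, August 15] → contains → excluded.
job7 [August 14, August 20] → after → excluded.
job8 [August 14, August 21] → after → excluded.
job9 [August 5, August 16] → contains → excluded.
Among candidates, earliest end is August 6 → job4.

job4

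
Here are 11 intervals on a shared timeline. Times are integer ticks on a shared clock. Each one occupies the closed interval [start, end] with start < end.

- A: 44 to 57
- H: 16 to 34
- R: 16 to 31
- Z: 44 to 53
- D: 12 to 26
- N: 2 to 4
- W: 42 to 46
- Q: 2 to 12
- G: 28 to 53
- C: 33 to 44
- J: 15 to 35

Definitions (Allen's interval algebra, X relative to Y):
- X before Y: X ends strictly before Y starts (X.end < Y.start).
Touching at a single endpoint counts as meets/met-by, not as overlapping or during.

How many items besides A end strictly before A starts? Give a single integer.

Target A = [44, 57].
C [33, 44] → meets → no.
D [12, 26] → before → counts.
G [28, 53] → overlaps → no.
H [16, 34] → before → counts.
J [15, 35] → before → counts.
N [2, 4] → before → counts.
Q [2, 12] → before → counts.
R [16, 31] → before → counts.
W [42, 46] → overlaps → no.
Z [44, 53] → starts → no.
Total: 6.

6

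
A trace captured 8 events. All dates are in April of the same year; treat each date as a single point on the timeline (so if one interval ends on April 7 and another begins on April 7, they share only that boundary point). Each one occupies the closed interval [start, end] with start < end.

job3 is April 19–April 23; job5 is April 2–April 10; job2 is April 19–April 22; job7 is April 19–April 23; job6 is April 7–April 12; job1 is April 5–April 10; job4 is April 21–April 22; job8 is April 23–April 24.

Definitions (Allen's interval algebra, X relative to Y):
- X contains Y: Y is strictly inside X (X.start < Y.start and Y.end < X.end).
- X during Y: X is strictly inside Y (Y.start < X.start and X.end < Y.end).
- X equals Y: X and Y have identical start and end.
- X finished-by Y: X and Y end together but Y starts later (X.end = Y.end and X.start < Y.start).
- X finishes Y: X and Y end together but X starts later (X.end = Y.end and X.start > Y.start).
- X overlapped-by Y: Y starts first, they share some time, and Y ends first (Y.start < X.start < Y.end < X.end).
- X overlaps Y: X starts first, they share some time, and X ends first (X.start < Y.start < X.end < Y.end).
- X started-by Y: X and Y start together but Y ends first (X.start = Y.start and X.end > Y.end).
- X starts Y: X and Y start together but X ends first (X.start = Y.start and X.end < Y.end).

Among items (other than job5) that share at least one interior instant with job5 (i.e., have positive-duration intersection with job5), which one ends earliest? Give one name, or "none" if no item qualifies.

job1

Target job5 = [April 2, April 10].
job1 [April 5, April 10] → finishes → candidate.
job2 [April 19, April 22] → after → excluded.
job3 [April 19, April 23] → after → excluded.
job4 [April 21, April 22] → after → excluded.
job6 [April 7, April 12] → overlapped-by → candidate.
job7 [April 19, April 23] → after → excluded.
job8 [April 23, April 24] → after → excluded.
Among candidates, earliest end is April 10 → job1.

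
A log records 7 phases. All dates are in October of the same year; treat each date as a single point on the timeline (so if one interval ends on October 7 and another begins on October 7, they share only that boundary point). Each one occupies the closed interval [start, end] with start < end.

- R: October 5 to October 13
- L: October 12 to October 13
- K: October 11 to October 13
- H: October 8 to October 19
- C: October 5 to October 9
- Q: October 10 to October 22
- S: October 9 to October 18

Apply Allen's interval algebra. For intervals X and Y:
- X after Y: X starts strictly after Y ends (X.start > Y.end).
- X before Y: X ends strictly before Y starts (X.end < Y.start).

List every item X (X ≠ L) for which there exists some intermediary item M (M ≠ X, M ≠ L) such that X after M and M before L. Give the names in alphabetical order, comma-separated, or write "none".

K, Q

Target L = [October 12, October 13].
Intermediaries M with M before L: C.
Via C — items with X after C: K, Q.
Union: K, Q.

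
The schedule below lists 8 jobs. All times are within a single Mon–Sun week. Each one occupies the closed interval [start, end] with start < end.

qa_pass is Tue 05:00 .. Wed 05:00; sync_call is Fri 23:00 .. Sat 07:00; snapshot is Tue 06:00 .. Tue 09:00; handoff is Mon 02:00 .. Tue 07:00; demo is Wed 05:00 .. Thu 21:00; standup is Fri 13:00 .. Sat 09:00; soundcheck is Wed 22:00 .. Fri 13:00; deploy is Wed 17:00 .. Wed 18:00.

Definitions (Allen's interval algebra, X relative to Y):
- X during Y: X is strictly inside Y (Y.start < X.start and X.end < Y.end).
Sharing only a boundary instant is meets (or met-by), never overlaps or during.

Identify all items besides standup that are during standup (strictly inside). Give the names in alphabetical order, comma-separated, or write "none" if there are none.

Target standup = [Fri 13:00, Sat 09:00].
demo [Wed 05:00, Thu 21:00] → before → no.
deploy [Wed 17:00, Wed 18:00] → before → no.
handoff [Mon 02:00, Tue 07:00] → before → no.
qa_pass [Tue 05:00, Wed 05:00] → before → no.
snapshot [Tue 06:00, Tue 09:00] → before → no.
soundcheck [Wed 22:00, Fri 13:00] → meets → no.
sync_call [Fri 23:00, Sat 07:00] → during → yes.
Result: sync_call.

sync_call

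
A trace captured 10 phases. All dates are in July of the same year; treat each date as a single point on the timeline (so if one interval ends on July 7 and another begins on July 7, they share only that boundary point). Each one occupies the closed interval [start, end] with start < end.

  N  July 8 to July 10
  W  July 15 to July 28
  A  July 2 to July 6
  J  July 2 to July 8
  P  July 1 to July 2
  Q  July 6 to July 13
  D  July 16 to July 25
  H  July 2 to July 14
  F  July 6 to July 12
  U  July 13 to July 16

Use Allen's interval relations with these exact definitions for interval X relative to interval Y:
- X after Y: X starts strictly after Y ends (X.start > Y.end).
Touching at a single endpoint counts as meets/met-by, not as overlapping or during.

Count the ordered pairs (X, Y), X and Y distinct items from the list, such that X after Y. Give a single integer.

23

Checking all 90 ordered pairs for relation 'after'; matching pairs in alphabetical order:
(D, A): D after A ✓
(D, F): D after F ✓
(D, H): D after H ✓
(D, J): D after J ✓
(D, N): D after N ✓
(D, P): D after P ✓
(D, Q): D after Q ✓
(F, P): F after P ✓
(N, A): N after A ✓
(N, P): N after P ✓
(Q, P): Q after P ✓
(U, A): U after A ✓
(U, F): U after F ✓
(U, J): U after J ✓
(U, N): U after N ✓
(U, P): U after P ✓
(W, A): W after A ✓
(W, F): W after F ✓
(W, H): W after H ✓
(W, J): W after J ✓
(W, N): W after N ✓
(W, P): W after P ✓
(W, Q): W after Q ✓
Count: 23.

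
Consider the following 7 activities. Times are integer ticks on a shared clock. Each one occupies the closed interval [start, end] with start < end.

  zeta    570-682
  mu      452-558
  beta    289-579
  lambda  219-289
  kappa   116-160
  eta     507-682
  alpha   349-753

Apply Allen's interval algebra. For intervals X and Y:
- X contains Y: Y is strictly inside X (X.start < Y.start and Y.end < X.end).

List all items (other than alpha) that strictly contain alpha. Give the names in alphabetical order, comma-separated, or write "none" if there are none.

none

Target alpha = [349, 753].
beta [289, 579] → overlaps → no.
eta [507, 682] → during → no.
kappa [116, 160] → before → no.
lambda [219, 289] → before → no.
mu [452, 558] → during → no.
zeta [570, 682] → during → no.
Result: none.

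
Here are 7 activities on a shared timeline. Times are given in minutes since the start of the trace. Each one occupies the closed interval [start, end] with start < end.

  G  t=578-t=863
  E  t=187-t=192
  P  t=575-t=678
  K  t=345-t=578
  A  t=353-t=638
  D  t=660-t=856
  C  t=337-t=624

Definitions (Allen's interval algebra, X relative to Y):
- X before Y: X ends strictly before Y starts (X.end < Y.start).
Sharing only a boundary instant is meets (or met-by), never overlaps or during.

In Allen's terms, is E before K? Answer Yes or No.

Yes

E = [t=187, t=192], K = [t=345, t=578].
Actual relation of E to K: before.
Asked whether 'before' holds → Yes.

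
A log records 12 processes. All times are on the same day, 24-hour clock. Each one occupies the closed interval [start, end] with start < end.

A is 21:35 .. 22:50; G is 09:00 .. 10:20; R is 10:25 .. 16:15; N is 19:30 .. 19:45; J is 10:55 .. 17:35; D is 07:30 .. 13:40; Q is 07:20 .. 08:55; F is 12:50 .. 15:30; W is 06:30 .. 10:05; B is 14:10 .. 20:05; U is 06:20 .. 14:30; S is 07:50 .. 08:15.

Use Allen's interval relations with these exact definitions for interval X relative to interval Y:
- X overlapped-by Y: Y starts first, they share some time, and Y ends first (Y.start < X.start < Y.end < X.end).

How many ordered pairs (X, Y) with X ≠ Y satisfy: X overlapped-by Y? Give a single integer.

14

Checking all 132 ordered pairs for relation 'overlapped-by'; matching pairs in alphabetical order:
(B, F): B overlapped-by F ✓
(B, J): B overlapped-by J ✓
(B, R): B overlapped-by R ✓
(B, U): B overlapped-by U ✓
(D, Q): D overlapped-by Q ✓
(D, W): D overlapped-by W ✓
(F, D): F overlapped-by D ✓
(F, U): F overlapped-by U ✓
(G, W): G overlapped-by W ✓
(J, D): J overlapped-by D ✓
(J, R): J overlapped-by R ✓
(J, U): J overlapped-by U ✓
(R, D): R overlapped-by D ✓
(R, U): R overlapped-by U ✓
Count: 14.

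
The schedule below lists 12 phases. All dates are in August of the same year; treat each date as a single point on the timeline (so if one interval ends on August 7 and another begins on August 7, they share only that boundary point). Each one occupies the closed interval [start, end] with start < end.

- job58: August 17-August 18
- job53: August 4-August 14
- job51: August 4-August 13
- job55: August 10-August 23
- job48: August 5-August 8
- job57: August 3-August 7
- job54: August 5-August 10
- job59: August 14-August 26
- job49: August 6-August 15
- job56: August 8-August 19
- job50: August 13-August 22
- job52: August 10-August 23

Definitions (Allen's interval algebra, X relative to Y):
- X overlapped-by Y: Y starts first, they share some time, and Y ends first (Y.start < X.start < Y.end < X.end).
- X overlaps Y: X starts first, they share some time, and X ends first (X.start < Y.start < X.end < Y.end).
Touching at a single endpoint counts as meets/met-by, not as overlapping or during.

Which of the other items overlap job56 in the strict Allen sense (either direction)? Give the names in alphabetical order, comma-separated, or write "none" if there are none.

job49, job50, job51, job52, job53, job54, job55, job59

Target job56 = [August 8, August 19].
job48 [August 5, August 8] → meets → no.
job49 [August 6, August 15] → overlaps → yes.
job50 [August 13, August 22] → overlapped-by → yes.
job51 [August 4, August 13] → overlaps → yes.
job52 [August 10, August 23] → overlapped-by → yes.
job53 [August 4, August 14] → overlaps → yes.
job54 [August 5, August 10] → overlaps → yes.
job55 [August 10, August 23] → overlapped-by → yes.
job57 [August 3, August 7] → before → no.
job58 [August 17, August 18] → during → no.
job59 [August 14, August 26] → overlapped-by → yes.
Result: job49, job50, job51, job52, job53, job54, job55, job59.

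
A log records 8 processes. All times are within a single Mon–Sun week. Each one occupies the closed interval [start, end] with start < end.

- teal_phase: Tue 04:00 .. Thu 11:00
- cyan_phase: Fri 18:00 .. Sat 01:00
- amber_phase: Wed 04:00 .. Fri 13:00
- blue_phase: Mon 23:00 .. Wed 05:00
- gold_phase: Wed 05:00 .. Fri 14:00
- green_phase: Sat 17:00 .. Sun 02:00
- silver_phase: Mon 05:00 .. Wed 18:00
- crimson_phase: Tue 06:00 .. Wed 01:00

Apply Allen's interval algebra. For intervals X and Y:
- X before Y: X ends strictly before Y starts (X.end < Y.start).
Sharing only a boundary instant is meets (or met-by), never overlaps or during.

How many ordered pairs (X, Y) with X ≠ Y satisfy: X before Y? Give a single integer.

Checking all 56 ordered pairs for relation 'before'; matching pairs in alphabetical order:
(amber_phase, cyan_phase): amber_phase before cyan_phase ✓
(amber_phase, green_phase): amber_phase before green_phase ✓
(blue_phase, cyan_phase): blue_phase before cyan_phase ✓
(blue_phase, green_phase): blue_phase before green_phase ✓
(crimson_phase, amber_phase): crimson_phase before amber_phase ✓
(crimson_phase, cyan_phase): crimson_phase before cyan_phase ✓
(crimson_phase, gold_phase): crimson_phase before gold_phase ✓
(crimson_phase, green_phase): crimson_phase before green_phase ✓
(cyan_phase, green_phase): cyan_phase before green_phase ✓
(gold_phase, cyan_phase): gold_phase before cyan_phase ✓
(gold_phase, green_phase): gold_phase before green_phase ✓
(silver_phase, cyan_phase): silver_phase before cyan_phase ✓
(silver_phase, green_phase): silver_phase before green_phase ✓
(teal_phase, cyan_phase): teal_phase before cyan_phase ✓
(teal_phase, green_phase): teal_phase before green_phase ✓
Count: 15.

15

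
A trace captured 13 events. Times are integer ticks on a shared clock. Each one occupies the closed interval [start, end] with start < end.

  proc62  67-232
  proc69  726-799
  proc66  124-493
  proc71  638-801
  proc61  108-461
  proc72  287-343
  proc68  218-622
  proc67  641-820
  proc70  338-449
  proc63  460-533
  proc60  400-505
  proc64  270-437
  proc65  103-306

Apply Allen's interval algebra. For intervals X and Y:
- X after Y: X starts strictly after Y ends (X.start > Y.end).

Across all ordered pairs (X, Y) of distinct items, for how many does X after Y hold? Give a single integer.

42

Checking all 156 ordered pairs for relation 'after'; matching pairs in alphabetical order:
(proc60, proc62): proc60 after proc62 ✓
(proc60, proc65): proc60 after proc65 ✓
(proc60, proc72): proc60 after proc72 ✓
(proc63, proc62): proc63 after proc62 ✓
(proc63, proc64): proc63 after proc64 ✓
(proc63, proc65): proc63 after proc65 ✓
(proc63, proc70): proc63 after proc70 ✓
(proc63, proc72): proc63 after proc72 ✓
(proc64, proc62): proc64 after proc62 ✓
(proc67, proc60): proc67 after proc60 ✓
(proc67, proc61): proc67 after proc61 ✓
(proc67, proc62): proc67 after proc62 ✓
(proc67, proc63): proc67 after proc63 ✓
(proc67, proc64): proc67 after proc64 ✓
(proc67, proc65): proc67 after proc65 ✓
(proc67, proc66): proc67 after proc66 ✓
(proc67, proc68): proc67 after proc68 ✓
(proc67, proc70): proc67 after proc70 ✓
(proc67, proc72): proc67 after proc72 ✓
(proc69, proc60): proc69 after proc60 ✓
(proc69, proc61): proc69 after proc61 ✓
(proc69, proc62): proc69 after proc62 ✓
(proc69, proc63): proc69 after proc63 ✓
(proc69, proc64): proc69 after proc64 ✓
... plus 18 further pairs not listed.
Count: 42.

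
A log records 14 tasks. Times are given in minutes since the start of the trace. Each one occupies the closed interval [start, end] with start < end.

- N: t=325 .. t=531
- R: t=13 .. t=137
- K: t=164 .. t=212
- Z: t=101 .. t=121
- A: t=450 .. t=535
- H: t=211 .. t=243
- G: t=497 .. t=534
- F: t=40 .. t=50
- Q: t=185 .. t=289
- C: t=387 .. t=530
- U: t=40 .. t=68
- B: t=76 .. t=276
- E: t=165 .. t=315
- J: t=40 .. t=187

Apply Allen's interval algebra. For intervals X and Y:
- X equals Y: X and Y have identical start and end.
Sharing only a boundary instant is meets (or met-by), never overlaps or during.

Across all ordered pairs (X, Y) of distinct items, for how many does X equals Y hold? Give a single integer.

0

Checking all 182 ordered pairs for relation 'equals'; matching pairs in alphabetical order:
No pair satisfies it.
Count: 0.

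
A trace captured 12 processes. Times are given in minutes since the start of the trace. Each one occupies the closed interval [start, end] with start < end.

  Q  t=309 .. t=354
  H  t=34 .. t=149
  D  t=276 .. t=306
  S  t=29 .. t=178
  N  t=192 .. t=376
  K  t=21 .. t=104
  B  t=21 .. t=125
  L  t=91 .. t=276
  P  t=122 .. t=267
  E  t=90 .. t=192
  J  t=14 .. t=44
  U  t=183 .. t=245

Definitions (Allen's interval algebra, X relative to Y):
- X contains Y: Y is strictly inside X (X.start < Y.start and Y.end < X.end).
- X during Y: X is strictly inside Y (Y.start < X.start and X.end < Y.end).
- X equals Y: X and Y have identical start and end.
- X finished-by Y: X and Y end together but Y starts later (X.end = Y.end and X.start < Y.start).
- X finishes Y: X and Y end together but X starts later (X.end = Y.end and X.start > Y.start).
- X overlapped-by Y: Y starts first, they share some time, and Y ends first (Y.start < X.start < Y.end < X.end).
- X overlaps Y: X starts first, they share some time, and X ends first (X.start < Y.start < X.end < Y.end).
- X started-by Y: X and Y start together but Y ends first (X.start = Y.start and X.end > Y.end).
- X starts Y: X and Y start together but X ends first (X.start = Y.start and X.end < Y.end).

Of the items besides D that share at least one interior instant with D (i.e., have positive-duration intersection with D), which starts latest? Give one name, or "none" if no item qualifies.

Target D = [t=276, t=306].
B [t=21, t=125] → before → excluded.
E [t=90, t=192] → before → excluded.
H [t=34, t=149] → before → excluded.
J [t=14, t=44] → before → excluded.
K [t=21, t=104] → before → excluded.
L [t=91, t=276] → meets → excluded.
N [t=192, t=376] → contains → candidate.
P [t=122, t=267] → before → excluded.
Q [t=309, t=354] → after → excluded.
S [t=29, t=178] → before → excluded.
U [t=183, t=245] → before → excluded.
Among candidates, latest start is t=192 → N.

N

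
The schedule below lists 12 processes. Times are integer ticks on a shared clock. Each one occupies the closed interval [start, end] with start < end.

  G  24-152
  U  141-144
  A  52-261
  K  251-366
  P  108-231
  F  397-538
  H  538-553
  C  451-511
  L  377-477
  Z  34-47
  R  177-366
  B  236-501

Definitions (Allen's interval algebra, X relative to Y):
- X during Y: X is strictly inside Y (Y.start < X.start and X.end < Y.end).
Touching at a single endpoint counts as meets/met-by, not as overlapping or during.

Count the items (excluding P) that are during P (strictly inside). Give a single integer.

1

Target P = [108, 231].
A [52, 261] → contains → no.
B [236, 501] → after → no.
C [451, 511] → after → no.
F [397, 538] → after → no.
G [24, 152] → overlaps → no.
H [538, 553] → after → no.
K [251, 366] → after → no.
L [377, 477] → after → no.
R [177, 366] → overlapped-by → no.
U [141, 144] → during → counts.
Z [34, 47] → before → no.
Total: 1.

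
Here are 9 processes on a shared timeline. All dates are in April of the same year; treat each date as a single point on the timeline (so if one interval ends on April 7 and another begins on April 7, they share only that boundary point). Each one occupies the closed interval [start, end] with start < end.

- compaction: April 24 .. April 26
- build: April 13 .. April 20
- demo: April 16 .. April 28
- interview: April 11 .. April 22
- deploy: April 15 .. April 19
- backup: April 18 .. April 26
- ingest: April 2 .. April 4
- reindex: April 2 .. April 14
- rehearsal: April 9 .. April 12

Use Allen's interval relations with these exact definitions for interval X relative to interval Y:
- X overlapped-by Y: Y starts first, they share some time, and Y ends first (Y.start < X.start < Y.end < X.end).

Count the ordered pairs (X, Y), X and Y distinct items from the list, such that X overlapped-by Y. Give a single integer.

9

Checking all 72 ordered pairs for relation 'overlapped-by'; matching pairs in alphabetical order:
(backup, build): backup overlapped-by build ✓
(backup, deploy): backup overlapped-by deploy ✓
(backup, interview): backup overlapped-by interview ✓
(build, reindex): build overlapped-by reindex ✓
(demo, build): demo overlapped-by build ✓
(demo, deploy): demo overlapped-by deploy ✓
(demo, interview): demo overlapped-by interview ✓
(interview, rehearsal): interview overlapped-by rehearsal ✓
(interview, reindex): interview overlapped-by reindex ✓
Count: 9.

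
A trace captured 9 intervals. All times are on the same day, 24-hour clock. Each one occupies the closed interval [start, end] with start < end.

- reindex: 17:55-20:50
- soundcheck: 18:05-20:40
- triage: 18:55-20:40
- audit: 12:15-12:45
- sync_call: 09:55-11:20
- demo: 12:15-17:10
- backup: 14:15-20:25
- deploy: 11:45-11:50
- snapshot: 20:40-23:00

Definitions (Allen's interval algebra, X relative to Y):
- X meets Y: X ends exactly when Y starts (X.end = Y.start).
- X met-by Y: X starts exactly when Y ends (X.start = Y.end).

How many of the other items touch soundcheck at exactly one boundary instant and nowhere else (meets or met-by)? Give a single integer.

Target soundcheck = [18:05, 20:40].
audit [12:15, 12:45] → before → no.
backup [14:15, 20:25] → overlaps → no.
demo [12:15, 17:10] → before → no.
deploy [11:45, 11:50] → before → no.
reindex [17:55, 20:50] → contains → no.
snapshot [20:40, 23:00] → met-by → counts.
sync_call [09:55, 11:20] → before → no.
triage [18:55, 20:40] → finishes → no.
Total: 1.

1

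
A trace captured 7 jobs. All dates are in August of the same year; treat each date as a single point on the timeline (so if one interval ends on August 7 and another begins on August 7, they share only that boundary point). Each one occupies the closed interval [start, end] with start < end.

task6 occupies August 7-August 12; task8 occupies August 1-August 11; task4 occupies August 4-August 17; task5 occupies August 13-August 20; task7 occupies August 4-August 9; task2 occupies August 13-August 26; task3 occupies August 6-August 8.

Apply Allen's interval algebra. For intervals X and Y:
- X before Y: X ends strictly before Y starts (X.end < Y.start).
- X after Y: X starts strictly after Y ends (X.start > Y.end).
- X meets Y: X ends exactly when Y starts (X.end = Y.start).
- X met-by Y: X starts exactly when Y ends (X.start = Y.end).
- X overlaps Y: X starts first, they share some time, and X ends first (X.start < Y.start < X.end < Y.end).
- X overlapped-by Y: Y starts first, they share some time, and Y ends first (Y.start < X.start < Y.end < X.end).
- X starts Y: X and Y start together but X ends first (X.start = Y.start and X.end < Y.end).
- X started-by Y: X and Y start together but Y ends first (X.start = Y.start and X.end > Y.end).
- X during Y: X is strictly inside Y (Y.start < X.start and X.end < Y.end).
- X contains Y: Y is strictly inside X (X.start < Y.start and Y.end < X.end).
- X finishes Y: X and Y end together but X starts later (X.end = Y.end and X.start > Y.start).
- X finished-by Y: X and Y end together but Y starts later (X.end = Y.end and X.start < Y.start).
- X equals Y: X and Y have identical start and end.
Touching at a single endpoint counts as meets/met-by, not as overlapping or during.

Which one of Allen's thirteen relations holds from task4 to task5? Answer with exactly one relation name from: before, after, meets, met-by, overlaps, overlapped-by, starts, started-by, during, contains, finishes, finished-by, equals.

overlaps

task4 = [August 4, August 17]; task5 = [August 13, August 20].
Compare endpoints: task4.start < task5.start, task4.start < task5.end, task4.end > task5.start, task4.end < task5.end.
That pattern is 'overlaps'.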